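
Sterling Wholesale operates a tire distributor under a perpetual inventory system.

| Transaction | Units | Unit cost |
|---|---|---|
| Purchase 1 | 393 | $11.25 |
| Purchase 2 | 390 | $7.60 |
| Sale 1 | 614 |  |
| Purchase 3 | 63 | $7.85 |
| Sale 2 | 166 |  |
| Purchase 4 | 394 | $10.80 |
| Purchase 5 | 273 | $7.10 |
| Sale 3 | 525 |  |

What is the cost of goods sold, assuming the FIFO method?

COGS = $12,596.50

Sale 1 (614) [FIFO — oldest first]: 393 @ $11.25 + 221 @ $7.60 = $6,100.85
Sale 2 (166) [FIFO — oldest first]: 166 @ $7.60 = $1,261.60
Sale 3 (525) [FIFO — oldest first]: 3 @ $7.60 + 63 @ $7.85 + 394 @ $10.80 + 65 @ $7.10 = $5,234.05
Total COGS = $6,100.85 + $1,261.60 + $5,234.05 = $12,596.50
Ending inventory: 208 @ $7.10 = $1,476.80
Check: goods available $14,073.30 = COGS $12,596.50 + ending $1,476.80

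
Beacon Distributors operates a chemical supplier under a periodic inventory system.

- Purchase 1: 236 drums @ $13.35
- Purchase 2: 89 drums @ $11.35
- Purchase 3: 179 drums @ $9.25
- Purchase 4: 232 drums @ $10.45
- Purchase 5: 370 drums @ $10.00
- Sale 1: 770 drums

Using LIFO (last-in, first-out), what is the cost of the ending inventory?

Sale 1 (770) [LIFO — newest first]: 370 @ $10.00 + 232 @ $10.45 + 168 @ $9.25 = $7,678.40
Ending inventory: 236 @ $13.35 + 89 @ $11.35 + 11 @ $9.25 = $4,262.50

Ending inventory = $4,262.50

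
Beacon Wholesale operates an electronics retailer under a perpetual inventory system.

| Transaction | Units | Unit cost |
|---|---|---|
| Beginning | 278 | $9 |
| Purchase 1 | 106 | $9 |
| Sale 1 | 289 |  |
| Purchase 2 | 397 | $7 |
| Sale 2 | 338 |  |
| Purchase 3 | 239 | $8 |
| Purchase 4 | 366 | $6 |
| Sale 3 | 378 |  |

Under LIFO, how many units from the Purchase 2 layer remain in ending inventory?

Sale 1 (289) [LIFO — newest first]: 106 @ $9 + 183 @ $9 = $2,601
Sale 2 (338) [LIFO — newest first]: 338 @ $7 = $2,366
Sale 3 (378) [LIFO — newest first]: 366 @ $6 + 12 @ $8 = $2,292
Total COGS = $2,601 + $2,366 + $2,292 = $7,259
Ending inventory: 95 @ $9 + 59 @ $7 + 227 @ $8 = $3,084

59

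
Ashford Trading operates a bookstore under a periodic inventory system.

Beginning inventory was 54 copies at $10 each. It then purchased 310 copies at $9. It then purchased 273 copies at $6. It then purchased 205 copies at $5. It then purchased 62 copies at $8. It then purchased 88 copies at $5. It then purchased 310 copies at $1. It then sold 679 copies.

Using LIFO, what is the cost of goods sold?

COGS = $2,355

Sale 1 (679) [LIFO — newest first]: 310 @ $1 + 88 @ $5 + 62 @ $8 + 205 @ $5 + 14 @ $6 = $2,355
Ending inventory: 54 @ $10 + 310 @ $9 + 259 @ $6 = $4,884
Check: goods available $7,239 = COGS $2,355 + ending $4,884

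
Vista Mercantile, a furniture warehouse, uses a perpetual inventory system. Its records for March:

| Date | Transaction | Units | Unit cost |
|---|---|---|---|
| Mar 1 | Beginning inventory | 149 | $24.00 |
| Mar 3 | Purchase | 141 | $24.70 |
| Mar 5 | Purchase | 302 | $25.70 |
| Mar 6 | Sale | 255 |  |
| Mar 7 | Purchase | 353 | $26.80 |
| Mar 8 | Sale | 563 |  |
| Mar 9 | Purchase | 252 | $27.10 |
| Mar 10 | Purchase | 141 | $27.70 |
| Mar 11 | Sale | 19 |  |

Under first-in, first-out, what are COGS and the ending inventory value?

Mar 6, 255 sold [FIFO — oldest first]: 149 @ $24.00 + 106 @ $24.70 = $6,194.20
Mar 8, 563 sold [FIFO — oldest first]: 35 @ $24.70 + 302 @ $25.70 + 226 @ $26.80 = $14,682.70
Mar 11, 19 sold [FIFO — oldest first]: 19 @ $26.80 = $509.20
Total COGS = $6,194.20 + $14,682.70 + $509.20 = $21,386.10
Ending inventory: 108 @ $26.80 + 252 @ $27.10 + 141 @ $27.70 = $13,629.30

COGS = $21,386.10; ending inventory = $13,629.30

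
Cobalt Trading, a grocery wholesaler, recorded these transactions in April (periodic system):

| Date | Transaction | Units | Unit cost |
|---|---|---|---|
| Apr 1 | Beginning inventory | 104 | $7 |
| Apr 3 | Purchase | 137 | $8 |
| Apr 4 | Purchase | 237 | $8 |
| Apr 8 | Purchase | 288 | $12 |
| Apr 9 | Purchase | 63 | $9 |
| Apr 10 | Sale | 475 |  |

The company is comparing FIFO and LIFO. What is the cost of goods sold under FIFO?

COGS = $3,696

FIFO COGS: 104 @ $7 + 137 @ $8 + 234 @ $8 = $3,696
LIFO COGS: 63 @ $9 + 288 @ $12 + 124 @ $8 = $5,015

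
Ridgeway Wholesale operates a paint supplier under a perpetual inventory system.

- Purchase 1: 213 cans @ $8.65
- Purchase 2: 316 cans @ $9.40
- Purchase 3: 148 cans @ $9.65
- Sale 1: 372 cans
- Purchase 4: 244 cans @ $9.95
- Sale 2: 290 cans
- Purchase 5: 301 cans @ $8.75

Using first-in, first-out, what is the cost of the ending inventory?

Ending inventory = $5,206.30

Sale 1 (372) [FIFO — oldest first]: 213 @ $8.65 + 159 @ $9.40 = $3,337.05
Sale 2 (290) [FIFO — oldest first]: 157 @ $9.40 + 133 @ $9.65 = $2,759.25
Total COGS = $3,337.05 + $2,759.25 = $6,096.30
Ending inventory: 15 @ $9.65 + 244 @ $9.95 + 301 @ $8.75 = $5,206.30
Check: goods available $11,302.60 = COGS $6,096.30 + ending $5,206.30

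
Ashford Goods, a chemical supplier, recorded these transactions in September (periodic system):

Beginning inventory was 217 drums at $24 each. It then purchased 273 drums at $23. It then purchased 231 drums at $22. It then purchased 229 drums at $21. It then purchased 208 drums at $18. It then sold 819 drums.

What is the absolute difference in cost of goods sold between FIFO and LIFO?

$1,519

FIFO COGS: 217 @ $24 + 273 @ $23 + 231 @ $22 + 98 @ $21 = $18,627
LIFO COGS: 208 @ $18 + 229 @ $21 + 231 @ $22 + 151 @ $23 = $17,108
Difference = |$18,627 − $17,108| = $1,519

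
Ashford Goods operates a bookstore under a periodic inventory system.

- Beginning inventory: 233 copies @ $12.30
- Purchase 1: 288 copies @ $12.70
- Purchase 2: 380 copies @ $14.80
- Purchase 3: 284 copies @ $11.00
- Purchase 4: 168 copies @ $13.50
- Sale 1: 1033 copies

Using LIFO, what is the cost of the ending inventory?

Sale 1 (1033) [LIFO — newest first]: 168 @ $13.50 + 284 @ $11.00 + 380 @ $14.80 + 201 @ $12.70 = $13,568.70
Ending inventory: 233 @ $12.30 + 87 @ $12.70 = $3,970.80
Check: goods available $17,539.50 = COGS $13,568.70 + ending $3,970.80

Ending inventory = $3,970.80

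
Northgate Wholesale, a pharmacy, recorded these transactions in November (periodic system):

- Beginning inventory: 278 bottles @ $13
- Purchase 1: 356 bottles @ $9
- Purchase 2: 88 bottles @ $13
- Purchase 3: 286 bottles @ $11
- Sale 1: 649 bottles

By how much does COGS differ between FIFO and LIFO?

$248

FIFO COGS: 278 @ $13 + 356 @ $9 + 15 @ $13 = $7,013
LIFO COGS: 286 @ $11 + 88 @ $13 + 275 @ $9 = $6,765
Difference = |$7,013 − $6,765| = $248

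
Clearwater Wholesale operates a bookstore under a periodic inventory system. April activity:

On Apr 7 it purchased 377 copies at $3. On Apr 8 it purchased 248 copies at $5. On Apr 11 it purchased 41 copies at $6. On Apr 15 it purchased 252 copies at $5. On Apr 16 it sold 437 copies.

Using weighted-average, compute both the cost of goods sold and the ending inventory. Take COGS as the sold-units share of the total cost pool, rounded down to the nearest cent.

Apr 16, sell 437: 437/918 × $3,877.00 → $1,845.58
Ending inventory (cost pool remaining) = $2,031.42
Check: goods available $3,877.00 = COGS $1,845.58 + ending $2,031.42

COGS = $1,845.58; ending inventory = $2,031.42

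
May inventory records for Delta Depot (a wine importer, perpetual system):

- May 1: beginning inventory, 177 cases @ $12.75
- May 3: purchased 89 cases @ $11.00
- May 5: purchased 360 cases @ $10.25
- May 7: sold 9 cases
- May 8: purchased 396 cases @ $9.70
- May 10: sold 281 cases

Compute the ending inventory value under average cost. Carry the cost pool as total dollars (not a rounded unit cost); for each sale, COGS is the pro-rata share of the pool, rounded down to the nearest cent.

After May 1: 177 on hand, pool $2,256.75 (≈ $12.7500 each)
After May 3: 266 on hand, pool $3,235.75 (≈ $12.1645 each)
After May 5: 626 on hand, pool $6,925.75 (≈ $11.0635 each)
May 7, sell 9: 9/626 × $6,925.75 → $99.57
After May 8: 1013 on hand, pool $10,667.38 (≈ $10.5305 each)
May 10, sell 281: 281/1013 × $10,667.38 → $2,959.06
Total COGS = $99.57 + $2,959.06 = $3,058.63
Ending inventory (cost pool remaining) = $7,708.32
Check: goods available $10,766.95 = COGS $3,058.63 + ending $7,708.32

Ending inventory = $7,708.32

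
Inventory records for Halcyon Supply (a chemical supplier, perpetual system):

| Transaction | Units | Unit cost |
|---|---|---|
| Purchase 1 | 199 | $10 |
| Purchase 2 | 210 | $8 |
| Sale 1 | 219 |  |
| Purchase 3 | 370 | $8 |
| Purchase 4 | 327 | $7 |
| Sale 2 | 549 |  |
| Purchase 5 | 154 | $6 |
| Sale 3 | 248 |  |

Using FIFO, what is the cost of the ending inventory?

Ending inventory = $1,554

Sale 1 (219) [FIFO — oldest first]: 199 @ $10 + 20 @ $8 = $2,150
Sale 2 (549) [FIFO — oldest first]: 190 @ $8 + 359 @ $8 = $4,392
Sale 3 (248) [FIFO — oldest first]: 11 @ $8 + 237 @ $7 = $1,747
Total COGS = $2,150 + $4,392 + $1,747 = $8,289
Ending inventory: 90 @ $7 + 154 @ $6 = $1,554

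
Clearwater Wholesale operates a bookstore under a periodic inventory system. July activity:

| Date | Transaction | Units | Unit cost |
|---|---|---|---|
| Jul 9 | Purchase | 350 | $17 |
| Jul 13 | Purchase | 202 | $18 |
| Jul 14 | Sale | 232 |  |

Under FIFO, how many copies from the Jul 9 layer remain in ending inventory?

118

Jul 14, 232 sold [FIFO — oldest first]: 232 @ $17 = $3,944
Ending inventory: 118 @ $17 + 202 @ $18 = $5,642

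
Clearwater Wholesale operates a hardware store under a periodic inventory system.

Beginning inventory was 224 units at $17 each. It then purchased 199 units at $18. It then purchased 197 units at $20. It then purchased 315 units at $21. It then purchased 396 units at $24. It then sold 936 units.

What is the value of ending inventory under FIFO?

Sale 1 (936) [FIFO — oldest first]: 224 @ $17 + 199 @ $18 + 197 @ $20 + 315 @ $21 + 1 @ $24 = $17,969
Ending inventory: 395 @ $24 = $9,480
Check: goods available $27,449 = COGS $17,969 + ending $9,480

Ending inventory = $9,480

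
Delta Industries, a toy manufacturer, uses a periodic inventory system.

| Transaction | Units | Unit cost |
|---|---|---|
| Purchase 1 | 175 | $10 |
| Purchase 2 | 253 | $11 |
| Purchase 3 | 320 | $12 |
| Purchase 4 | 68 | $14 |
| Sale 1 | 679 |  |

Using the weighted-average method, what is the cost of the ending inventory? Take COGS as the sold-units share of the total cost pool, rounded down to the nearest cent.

Sale 1, sell 679: 679/816 × $9,325.00 → $7,759.40
Ending inventory (cost pool remaining) = $1,565.60
Check: goods available $9,325.00 = COGS $7,759.40 + ending $1,565.60

Ending inventory = $1,565.60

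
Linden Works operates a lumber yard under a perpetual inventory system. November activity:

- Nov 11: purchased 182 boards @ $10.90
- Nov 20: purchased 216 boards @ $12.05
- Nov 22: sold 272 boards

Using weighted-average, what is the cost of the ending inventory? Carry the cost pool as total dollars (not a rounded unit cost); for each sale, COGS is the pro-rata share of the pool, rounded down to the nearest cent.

After Nov 11: 182 on hand, pool $1,983.80 (≈ $10.9000 each)
After Nov 20: 398 on hand, pool $4,586.60 (≈ $11.5241 each)
Nov 22, sell 272: 272/398 × $4,586.60 → $3,134.56
Ending inventory (cost pool remaining) = $1,452.04

Ending inventory = $1,452.04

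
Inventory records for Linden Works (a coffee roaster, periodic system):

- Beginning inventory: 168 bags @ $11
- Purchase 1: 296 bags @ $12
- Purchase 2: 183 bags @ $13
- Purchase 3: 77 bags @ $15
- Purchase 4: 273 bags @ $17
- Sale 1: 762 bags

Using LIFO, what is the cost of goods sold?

COGS = $10,923

Sale 1 (762) [LIFO — newest first]: 273 @ $17 + 77 @ $15 + 183 @ $13 + 229 @ $12 = $10,923
Ending inventory: 168 @ $11 + 67 @ $12 = $2,652
Check: goods available $13,575 = COGS $10,923 + ending $2,652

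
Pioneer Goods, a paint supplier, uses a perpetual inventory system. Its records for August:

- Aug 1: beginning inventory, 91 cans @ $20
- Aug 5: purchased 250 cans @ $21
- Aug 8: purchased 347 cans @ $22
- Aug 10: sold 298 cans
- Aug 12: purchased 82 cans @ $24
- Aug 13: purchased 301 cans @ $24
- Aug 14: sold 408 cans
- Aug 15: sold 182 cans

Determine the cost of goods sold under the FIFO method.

COGS = $19,504

Aug 10, 298 sold [FIFO — oldest first]: 91 @ $20 + 207 @ $21 = $6,167
Aug 14, 408 sold [FIFO — oldest first]: 43 @ $21 + 347 @ $22 + 18 @ $24 = $8,969
Aug 15, 182 sold [FIFO — oldest first]: 64 @ $24 + 118 @ $24 = $4,368
Total COGS = $6,167 + $8,969 + $4,368 = $19,504
Ending inventory: 183 @ $24 = $4,392
Check: goods available $23,896 = COGS $19,504 + ending $4,392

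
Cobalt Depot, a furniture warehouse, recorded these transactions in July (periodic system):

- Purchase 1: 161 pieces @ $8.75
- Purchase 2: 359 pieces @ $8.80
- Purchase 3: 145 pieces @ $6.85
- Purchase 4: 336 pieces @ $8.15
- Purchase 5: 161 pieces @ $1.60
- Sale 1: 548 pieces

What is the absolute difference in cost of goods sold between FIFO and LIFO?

FIFO COGS: 161 @ $8.75 + 359 @ $8.80 + 28 @ $6.85 = $4,759.75
LIFO COGS: 161 @ $1.60 + 336 @ $8.15 + 51 @ $6.85 = $3,345.35
Difference = |$4,759.75 − $3,345.35| = $1,414.40

$1,414.40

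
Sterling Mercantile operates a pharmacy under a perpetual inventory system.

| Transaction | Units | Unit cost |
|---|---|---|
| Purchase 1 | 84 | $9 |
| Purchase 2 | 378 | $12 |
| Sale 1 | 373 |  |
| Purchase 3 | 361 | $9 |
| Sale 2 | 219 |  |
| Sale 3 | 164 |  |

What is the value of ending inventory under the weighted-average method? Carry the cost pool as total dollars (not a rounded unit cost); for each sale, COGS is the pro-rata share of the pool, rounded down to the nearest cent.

After Purchase 1: 84 on hand, pool $756.00 (≈ $9.0000 each)
After Purchase 2: 462 on hand, pool $5,292.00 (≈ $11.4545 each)
Sale 1, sell 373: 373/462 × $5,292.00 → $4,272.54
After Purchase 3: 450 on hand, pool $4,268.46 (≈ $9.4855 each)
Sale 2, sell 219: 219/450 × $4,268.46 → $2,077.31
Sale 3, sell 164: 164/231 × $2,191.15 → $1,555.62
Total COGS = $4,272.54 + $2,077.31 + $1,555.62 = $7,905.47
Ending inventory (cost pool remaining) = $635.53

Ending inventory = $635.53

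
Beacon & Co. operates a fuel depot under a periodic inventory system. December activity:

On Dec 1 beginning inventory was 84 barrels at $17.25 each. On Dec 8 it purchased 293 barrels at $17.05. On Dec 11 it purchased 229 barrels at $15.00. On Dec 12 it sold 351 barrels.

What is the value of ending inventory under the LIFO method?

Dec 12, 351 sold [LIFO — newest first]: 229 @ $15.00 + 122 @ $17.05 = $5,515.10
Ending inventory: 84 @ $17.25 + 171 @ $17.05 = $4,364.55

Ending inventory = $4,364.55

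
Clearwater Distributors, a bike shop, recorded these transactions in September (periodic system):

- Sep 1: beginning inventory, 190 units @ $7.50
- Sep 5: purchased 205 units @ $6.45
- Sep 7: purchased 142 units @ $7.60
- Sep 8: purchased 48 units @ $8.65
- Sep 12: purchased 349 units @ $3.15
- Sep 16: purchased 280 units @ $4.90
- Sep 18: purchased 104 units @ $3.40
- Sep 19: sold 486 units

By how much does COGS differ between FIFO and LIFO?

FIFO COGS: 190 @ $7.50 + 205 @ $6.45 + 91 @ $7.60 = $3,438.85
LIFO COGS: 104 @ $3.40 + 280 @ $4.90 + 102 @ $3.15 = $2,046.90
Difference = |$3,438.85 − $2,046.90| = $1,391.95

$1,391.95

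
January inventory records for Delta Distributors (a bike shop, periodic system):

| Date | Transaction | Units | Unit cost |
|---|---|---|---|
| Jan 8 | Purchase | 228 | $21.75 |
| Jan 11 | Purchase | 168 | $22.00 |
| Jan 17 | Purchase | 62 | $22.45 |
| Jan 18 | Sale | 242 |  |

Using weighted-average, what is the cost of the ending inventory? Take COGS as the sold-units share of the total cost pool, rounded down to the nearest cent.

Ending inventory = $4,738.28

Jan 18, sell 242: 242/458 × $10,046.90 → $5,308.62
Ending inventory (cost pool remaining) = $4,738.28
Check: goods available $10,046.90 = COGS $5,308.62 + ending $4,738.28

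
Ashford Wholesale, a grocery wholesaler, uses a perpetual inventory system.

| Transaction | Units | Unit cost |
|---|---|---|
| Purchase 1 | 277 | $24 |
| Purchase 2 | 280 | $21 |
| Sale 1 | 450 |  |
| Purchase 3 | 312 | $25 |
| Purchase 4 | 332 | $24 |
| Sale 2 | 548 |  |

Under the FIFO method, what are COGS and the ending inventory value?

COGS = $23,424; ending inventory = $4,872

Sale 1 (450) [FIFO — oldest first]: 277 @ $24 + 173 @ $21 = $10,281
Sale 2 (548) [FIFO — oldest first]: 107 @ $21 + 312 @ $25 + 129 @ $24 = $13,143
Total COGS = $10,281 + $13,143 = $23,424
Ending inventory: 203 @ $24 = $4,872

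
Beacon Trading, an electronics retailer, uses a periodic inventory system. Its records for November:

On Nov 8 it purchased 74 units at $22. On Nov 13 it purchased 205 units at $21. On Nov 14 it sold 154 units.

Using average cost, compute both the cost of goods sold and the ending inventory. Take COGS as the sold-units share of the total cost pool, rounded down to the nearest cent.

Nov 14, sell 154: 154/279 × $5,933.00 → $3,274.84
Ending inventory (cost pool remaining) = $2,658.16

COGS = $3,274.84; ending inventory = $2,658.16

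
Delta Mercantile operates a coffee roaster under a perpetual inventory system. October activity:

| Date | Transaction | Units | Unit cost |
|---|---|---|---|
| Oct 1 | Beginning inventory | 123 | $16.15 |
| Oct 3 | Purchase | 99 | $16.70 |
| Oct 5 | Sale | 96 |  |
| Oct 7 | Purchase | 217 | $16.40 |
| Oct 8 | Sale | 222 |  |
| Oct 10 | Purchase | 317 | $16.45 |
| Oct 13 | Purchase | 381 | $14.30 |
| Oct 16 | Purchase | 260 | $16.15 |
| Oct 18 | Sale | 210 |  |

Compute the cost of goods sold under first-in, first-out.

Oct 5, 96 sold [FIFO — oldest first]: 96 @ $16.15 = $1,550.40
Oct 8, 222 sold [FIFO — oldest first]: 27 @ $16.15 + 99 @ $16.70 + 96 @ $16.40 = $3,663.75
Oct 18, 210 sold [FIFO — oldest first]: 121 @ $16.40 + 89 @ $16.45 = $3,448.45
Total COGS = $1,550.40 + $3,663.75 + $3,448.45 = $8,662.60
Ending inventory: 228 @ $16.45 + 381 @ $14.30 + 260 @ $16.15 = $13,397.90

COGS = $8,662.60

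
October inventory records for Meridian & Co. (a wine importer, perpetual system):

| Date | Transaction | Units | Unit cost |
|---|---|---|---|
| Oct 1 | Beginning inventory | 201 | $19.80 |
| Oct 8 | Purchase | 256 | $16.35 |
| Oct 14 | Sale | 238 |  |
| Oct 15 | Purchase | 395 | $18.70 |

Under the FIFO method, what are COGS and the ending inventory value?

Oct 14, 238 sold [FIFO — oldest first]: 201 @ $19.80 + 37 @ $16.35 = $4,584.75
Ending inventory: 219 @ $16.35 + 395 @ $18.70 = $10,967.15

COGS = $4,584.75; ending inventory = $10,967.15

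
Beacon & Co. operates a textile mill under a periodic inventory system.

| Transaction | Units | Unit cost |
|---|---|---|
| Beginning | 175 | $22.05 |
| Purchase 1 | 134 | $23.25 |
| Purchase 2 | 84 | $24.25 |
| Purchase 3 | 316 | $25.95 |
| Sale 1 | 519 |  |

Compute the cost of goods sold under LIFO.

COGS = $13,003.95

Sale 1 (519) [LIFO — newest first]: 316 @ $25.95 + 84 @ $24.25 + 119 @ $23.25 = $13,003.95
Ending inventory: 175 @ $22.05 + 15 @ $23.25 = $4,207.50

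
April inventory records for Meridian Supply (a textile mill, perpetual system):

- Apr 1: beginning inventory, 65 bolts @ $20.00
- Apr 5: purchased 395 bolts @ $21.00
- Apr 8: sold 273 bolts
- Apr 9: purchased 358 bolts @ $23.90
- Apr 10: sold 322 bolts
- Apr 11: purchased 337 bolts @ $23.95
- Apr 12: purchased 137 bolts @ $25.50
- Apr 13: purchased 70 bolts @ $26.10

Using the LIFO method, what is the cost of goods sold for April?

COGS = $13,428.80

Apr 8, 273 sold [LIFO — newest first]: 273 @ $21.00 = $5,733.00
Apr 10, 322 sold [LIFO — newest first]: 322 @ $23.90 = $7,695.80
Total COGS = $5,733.00 + $7,695.80 = $13,428.80
Ending inventory: 65 @ $20.00 + 122 @ $21.00 + 36 @ $23.90 + 337 @ $23.95 + 137 @ $25.50 + 70 @ $26.10 = $18,114.05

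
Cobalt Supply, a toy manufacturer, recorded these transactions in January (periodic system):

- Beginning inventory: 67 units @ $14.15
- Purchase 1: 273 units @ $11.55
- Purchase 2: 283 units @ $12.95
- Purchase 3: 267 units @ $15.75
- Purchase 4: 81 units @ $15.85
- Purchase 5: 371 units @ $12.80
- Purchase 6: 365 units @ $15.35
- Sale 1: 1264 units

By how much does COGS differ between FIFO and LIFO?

FIFO COGS: 67 @ $14.15 + 273 @ $11.55 + 283 @ $12.95 + 267 @ $15.75 + 81 @ $15.85 + 293 @ $12.80 = $17,005.55
LIFO COGS: 365 @ $15.35 + 371 @ $12.80 + 81 @ $15.85 + 267 @ $15.75 + 180 @ $12.95 = $18,171.65
Difference = |$17,005.55 − $18,171.65| = $1,166.10

$1,166.10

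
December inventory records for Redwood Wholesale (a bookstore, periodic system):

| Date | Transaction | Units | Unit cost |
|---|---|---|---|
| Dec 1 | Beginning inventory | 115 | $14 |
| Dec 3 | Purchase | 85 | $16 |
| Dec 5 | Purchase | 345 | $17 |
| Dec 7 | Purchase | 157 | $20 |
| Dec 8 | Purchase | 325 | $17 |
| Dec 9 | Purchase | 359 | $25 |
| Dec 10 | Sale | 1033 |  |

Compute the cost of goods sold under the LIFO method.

COGS = $20,904

Dec 10, 1033 sold [LIFO — newest first]: 359 @ $25 + 325 @ $17 + 157 @ $20 + 192 @ $17 = $20,904
Ending inventory: 115 @ $14 + 85 @ $16 + 153 @ $17 = $5,571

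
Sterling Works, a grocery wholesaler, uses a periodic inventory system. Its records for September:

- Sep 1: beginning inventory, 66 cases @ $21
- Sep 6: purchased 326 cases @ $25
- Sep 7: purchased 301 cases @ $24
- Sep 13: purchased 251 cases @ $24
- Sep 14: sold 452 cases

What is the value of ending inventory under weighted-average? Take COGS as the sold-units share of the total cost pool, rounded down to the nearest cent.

Ending inventory = $11,874.72

Sep 14, sell 452: 452/944 × $22,784.00 → $10,909.28
Ending inventory (cost pool remaining) = $11,874.72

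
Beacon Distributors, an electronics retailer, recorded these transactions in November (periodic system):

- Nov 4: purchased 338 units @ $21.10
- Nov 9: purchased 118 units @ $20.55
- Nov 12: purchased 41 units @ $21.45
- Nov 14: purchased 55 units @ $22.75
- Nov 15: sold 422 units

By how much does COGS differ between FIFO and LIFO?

FIFO COGS: 338 @ $21.10 + 84 @ $20.55 = $8,858.00
LIFO COGS: 55 @ $22.75 + 41 @ $21.45 + 118 @ $20.55 + 208 @ $21.10 = $8,944.40
Difference = |$8,858.00 − $8,944.40| = $86.40

$86.40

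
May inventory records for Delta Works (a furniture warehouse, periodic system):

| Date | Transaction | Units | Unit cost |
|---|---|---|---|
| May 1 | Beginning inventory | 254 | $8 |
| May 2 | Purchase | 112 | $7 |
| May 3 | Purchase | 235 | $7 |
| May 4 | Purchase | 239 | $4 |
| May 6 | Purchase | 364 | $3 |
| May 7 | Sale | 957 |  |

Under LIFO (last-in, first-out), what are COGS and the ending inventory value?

COGS = $4,533; ending inventory = $1,976

May 7, 957 sold [LIFO — newest first]: 364 @ $3 + 239 @ $4 + 235 @ $7 + 112 @ $7 + 7 @ $8 = $4,533
Ending inventory: 247 @ $8 = $1,976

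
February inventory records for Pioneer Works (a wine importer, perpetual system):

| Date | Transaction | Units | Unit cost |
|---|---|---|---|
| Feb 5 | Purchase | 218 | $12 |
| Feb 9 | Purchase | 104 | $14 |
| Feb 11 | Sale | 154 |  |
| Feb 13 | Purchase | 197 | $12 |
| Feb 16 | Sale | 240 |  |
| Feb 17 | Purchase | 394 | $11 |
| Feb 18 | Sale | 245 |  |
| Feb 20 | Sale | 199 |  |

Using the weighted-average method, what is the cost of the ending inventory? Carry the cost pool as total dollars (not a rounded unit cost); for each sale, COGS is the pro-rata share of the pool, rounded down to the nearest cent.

Ending inventory = $848.44

After Feb 5: 218 on hand, pool $2,616.00 (≈ $12.0000 each)
After Feb 9: 322 on hand, pool $4,072.00 (≈ $12.6460 each)
Feb 11, sell 154: 154/322 × $4,072.00 → $1,947.47
After Feb 13: 365 on hand, pool $4,488.53 (≈ $12.2973 each)
Feb 16, sell 240: 240/365 × $4,488.53 → $2,951.36
After Feb 17: 519 on hand, pool $5,871.17 (≈ $11.3125 each)
Feb 18, sell 245: 245/519 × $5,871.17 → $2,771.55
Feb 20, sell 199: 199/274 × $3,099.62 → $2,251.18
Total COGS = $1,947.47 + $2,951.36 + $2,771.55 + $2,251.18 = $9,921.56
Ending inventory (cost pool remaining) = $848.44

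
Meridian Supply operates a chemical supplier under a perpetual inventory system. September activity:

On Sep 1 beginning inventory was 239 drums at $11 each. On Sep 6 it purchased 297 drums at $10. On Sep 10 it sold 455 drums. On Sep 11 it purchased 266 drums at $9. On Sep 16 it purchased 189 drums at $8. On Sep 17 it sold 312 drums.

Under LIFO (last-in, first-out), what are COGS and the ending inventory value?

COGS = $7,327; ending inventory = $2,178

Sep 10, 455 sold [LIFO — newest first]: 297 @ $10 + 158 @ $11 = $4,708
Sep 17, 312 sold [LIFO — newest first]: 189 @ $8 + 123 @ $9 = $2,619
Total COGS = $4,708 + $2,619 = $7,327
Ending inventory: 81 @ $11 + 143 @ $9 = $2,178
Check: goods available $9,505 = COGS $7,327 + ending $2,178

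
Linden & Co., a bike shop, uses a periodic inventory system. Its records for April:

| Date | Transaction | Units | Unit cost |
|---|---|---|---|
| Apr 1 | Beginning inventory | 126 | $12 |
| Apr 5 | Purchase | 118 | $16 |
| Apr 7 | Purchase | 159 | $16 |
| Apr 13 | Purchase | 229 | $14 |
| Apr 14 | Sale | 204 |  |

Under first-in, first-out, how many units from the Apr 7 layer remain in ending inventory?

159

Apr 14, 204 sold [FIFO — oldest first]: 126 @ $12 + 78 @ $16 = $2,760
Ending inventory: 40 @ $16 + 159 @ $16 + 229 @ $14 = $6,390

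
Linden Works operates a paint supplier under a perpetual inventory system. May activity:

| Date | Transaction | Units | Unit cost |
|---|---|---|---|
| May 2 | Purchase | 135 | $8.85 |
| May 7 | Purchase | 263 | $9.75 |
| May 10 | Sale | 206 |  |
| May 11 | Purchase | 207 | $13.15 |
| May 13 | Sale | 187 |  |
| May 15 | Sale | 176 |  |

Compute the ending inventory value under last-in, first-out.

May 10, 206 sold [LIFO — newest first]: 206 @ $9.75 = $2,008.50
May 13, 187 sold [LIFO — newest first]: 187 @ $13.15 = $2,459.05
May 15, 176 sold [LIFO — newest first]: 20 @ $13.15 + 57 @ $9.75 + 99 @ $8.85 = $1,694.90
Total COGS = $2,008.50 + $2,459.05 + $1,694.90 = $6,162.45
Ending inventory: 36 @ $8.85 = $318.60
Check: goods available $6,481.05 = COGS $6,162.45 + ending $318.60

Ending inventory = $318.60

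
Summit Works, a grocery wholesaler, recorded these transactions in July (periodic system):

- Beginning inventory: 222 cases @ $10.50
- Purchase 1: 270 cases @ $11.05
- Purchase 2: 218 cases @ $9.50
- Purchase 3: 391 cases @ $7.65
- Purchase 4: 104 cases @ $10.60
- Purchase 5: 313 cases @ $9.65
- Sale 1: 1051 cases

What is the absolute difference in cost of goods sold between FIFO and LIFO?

FIFO COGS: 222 @ $10.50 + 270 @ $11.05 + 218 @ $9.50 + 341 @ $7.65 = $9,994.15
LIFO COGS: 313 @ $9.65 + 104 @ $10.60 + 391 @ $7.65 + 218 @ $9.50 + 25 @ $11.05 = $9,461.25
Difference = |$9,994.15 − $9,461.25| = $532.90

$532.90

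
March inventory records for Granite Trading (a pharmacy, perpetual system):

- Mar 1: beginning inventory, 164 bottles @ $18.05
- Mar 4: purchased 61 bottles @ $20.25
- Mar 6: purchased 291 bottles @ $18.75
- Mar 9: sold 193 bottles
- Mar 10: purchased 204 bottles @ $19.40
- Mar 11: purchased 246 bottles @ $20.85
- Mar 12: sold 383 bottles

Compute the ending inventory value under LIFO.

Mar 9, 193 sold [LIFO — newest first]: 193 @ $18.75 = $3,618.75
Mar 12, 383 sold [LIFO — newest first]: 246 @ $20.85 + 137 @ $19.40 = $7,786.90
Total COGS = $3,618.75 + $7,786.90 = $11,405.65
Ending inventory: 164 @ $18.05 + 61 @ $20.25 + 98 @ $18.75 + 67 @ $19.40 = $7,332.75

Ending inventory = $7,332.75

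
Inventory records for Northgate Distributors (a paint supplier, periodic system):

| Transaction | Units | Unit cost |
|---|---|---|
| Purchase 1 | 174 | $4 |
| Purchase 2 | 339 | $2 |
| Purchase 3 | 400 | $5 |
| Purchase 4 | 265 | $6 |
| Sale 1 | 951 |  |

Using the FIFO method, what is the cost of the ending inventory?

Sale 1 (951) [FIFO — oldest first]: 174 @ $4 + 339 @ $2 + 400 @ $5 + 38 @ $6 = $3,602
Ending inventory: 227 @ $6 = $1,362

Ending inventory = $1,362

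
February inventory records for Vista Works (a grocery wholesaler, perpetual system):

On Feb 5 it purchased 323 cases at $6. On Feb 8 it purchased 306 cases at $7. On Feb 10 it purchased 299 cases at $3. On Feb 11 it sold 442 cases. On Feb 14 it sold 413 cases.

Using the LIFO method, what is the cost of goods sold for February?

Feb 11, 442 sold [LIFO — newest first]: 299 @ $3 + 143 @ $7 = $1,898
Feb 14, 413 sold [LIFO — newest first]: 163 @ $7 + 250 @ $6 = $2,641
Total COGS = $1,898 + $2,641 = $4,539
Ending inventory: 73 @ $6 = $438

COGS = $4,539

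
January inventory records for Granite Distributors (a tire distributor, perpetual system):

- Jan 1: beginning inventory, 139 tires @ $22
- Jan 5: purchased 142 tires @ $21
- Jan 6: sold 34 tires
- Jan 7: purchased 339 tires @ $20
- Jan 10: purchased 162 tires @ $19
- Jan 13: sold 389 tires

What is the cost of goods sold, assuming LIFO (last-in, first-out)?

Jan 6, 34 sold [LIFO — newest first]: 34 @ $21 = $714
Jan 13, 389 sold [LIFO — newest first]: 162 @ $19 + 227 @ $20 = $7,618
Total COGS = $714 + $7,618 = $8,332
Ending inventory: 139 @ $22 + 108 @ $21 + 112 @ $20 = $7,566

COGS = $8,332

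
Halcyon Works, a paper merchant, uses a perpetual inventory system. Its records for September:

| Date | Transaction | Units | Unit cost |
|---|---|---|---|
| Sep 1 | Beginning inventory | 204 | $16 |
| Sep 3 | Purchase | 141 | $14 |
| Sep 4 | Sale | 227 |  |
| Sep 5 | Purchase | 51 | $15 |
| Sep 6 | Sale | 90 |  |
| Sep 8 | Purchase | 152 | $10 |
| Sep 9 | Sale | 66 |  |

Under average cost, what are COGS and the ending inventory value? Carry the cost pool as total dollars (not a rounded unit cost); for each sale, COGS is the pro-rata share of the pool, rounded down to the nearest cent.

After Sep 1: 204 on hand, pool $3,264.00 (≈ $16.0000 each)
After Sep 3: 345 on hand, pool $5,238.00 (≈ $15.1826 each)
Sep 4, sell 227: 227/345 × $5,238.00 → $3,446.45
After Sep 5: 169 on hand, pool $2,556.55 (≈ $15.1275 each)
Sep 6, sell 90: 90/169 × $2,556.55 → $1,361.47
After Sep 8: 231 on hand, pool $2,715.08 (≈ $11.7536 each)
Sep 9, sell 66: 66/231 × $2,715.08 → $775.73
Total COGS = $3,446.45 + $1,361.47 + $775.73 = $5,583.65
Ending inventory (cost pool remaining) = $1,939.35
Check: goods available $7,523.00 = COGS $5,583.65 + ending $1,939.35

COGS = $5,583.65; ending inventory = $1,939.35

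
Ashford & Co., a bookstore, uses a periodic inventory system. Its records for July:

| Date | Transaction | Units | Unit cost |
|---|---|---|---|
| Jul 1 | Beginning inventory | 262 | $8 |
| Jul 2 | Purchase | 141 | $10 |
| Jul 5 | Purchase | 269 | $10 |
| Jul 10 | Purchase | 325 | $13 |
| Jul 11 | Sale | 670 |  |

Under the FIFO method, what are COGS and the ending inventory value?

Jul 11, 670 sold [FIFO — oldest first]: 262 @ $8 + 141 @ $10 + 267 @ $10 = $6,176
Ending inventory: 2 @ $10 + 325 @ $13 = $4,245

COGS = $6,176; ending inventory = $4,245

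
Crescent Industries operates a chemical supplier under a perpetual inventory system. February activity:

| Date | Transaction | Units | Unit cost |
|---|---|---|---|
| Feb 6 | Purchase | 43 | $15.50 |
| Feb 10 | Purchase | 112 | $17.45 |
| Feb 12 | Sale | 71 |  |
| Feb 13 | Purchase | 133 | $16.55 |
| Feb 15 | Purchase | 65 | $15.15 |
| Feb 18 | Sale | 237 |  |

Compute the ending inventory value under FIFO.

Feb 12, 71 sold [FIFO — oldest first]: 43 @ $15.50 + 28 @ $17.45 = $1,155.10
Feb 18, 237 sold [FIFO — oldest first]: 84 @ $17.45 + 133 @ $16.55 + 20 @ $15.15 = $3,969.95
Total COGS = $1,155.10 + $3,969.95 = $5,125.05
Ending inventory: 45 @ $15.15 = $681.75
Check: goods available $5,806.80 = COGS $5,125.05 + ending $681.75

Ending inventory = $681.75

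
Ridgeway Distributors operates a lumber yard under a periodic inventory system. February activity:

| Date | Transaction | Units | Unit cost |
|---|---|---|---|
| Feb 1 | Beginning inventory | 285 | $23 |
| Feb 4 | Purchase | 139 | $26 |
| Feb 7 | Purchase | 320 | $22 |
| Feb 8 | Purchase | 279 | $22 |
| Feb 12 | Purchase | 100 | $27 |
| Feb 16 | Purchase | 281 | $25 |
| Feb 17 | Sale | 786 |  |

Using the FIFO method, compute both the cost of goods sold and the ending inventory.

Feb 17, 786 sold [FIFO — oldest first]: 285 @ $23 + 139 @ $26 + 320 @ $22 + 42 @ $22 = $18,133
Ending inventory: 237 @ $22 + 100 @ $27 + 281 @ $25 = $14,939

COGS = $18,133; ending inventory = $14,939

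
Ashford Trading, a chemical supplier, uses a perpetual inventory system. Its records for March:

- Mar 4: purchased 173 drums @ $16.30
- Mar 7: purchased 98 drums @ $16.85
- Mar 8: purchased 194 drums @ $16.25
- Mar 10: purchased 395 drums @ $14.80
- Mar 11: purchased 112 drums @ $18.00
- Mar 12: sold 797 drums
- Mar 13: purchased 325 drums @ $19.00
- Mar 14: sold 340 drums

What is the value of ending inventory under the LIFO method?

Ending inventory = $2,608.00

Mar 12, 797 sold [LIFO — newest first]: 112 @ $18.00 + 395 @ $14.80 + 194 @ $16.25 + 96 @ $16.85 = $12,632.10
Mar 14, 340 sold [LIFO — newest first]: 325 @ $19.00 + 2 @ $16.85 + 13 @ $16.30 = $6,420.60
Total COGS = $12,632.10 + $6,420.60 = $19,052.70
Ending inventory: 160 @ $16.30 = $2,608.00
Check: goods available $21,660.70 = COGS $19,052.70 + ending $2,608.00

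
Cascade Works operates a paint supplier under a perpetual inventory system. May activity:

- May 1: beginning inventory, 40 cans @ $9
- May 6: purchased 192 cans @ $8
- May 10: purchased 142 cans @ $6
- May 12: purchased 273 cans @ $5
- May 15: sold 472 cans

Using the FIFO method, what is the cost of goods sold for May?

COGS = $3,238

May 15, 472 sold [FIFO — oldest first]: 40 @ $9 + 192 @ $8 + 142 @ $6 + 98 @ $5 = $3,238
Ending inventory: 175 @ $5 = $875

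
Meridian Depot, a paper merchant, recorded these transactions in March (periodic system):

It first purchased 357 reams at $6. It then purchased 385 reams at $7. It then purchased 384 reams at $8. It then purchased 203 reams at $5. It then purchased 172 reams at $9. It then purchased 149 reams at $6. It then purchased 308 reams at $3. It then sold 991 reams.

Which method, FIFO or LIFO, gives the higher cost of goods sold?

FIFO

FIFO COGS: 357 @ $6 + 385 @ $7 + 249 @ $8 = $6,829
LIFO COGS: 308 @ $3 + 149 @ $6 + 172 @ $9 + 203 @ $5 + 159 @ $8 = $5,653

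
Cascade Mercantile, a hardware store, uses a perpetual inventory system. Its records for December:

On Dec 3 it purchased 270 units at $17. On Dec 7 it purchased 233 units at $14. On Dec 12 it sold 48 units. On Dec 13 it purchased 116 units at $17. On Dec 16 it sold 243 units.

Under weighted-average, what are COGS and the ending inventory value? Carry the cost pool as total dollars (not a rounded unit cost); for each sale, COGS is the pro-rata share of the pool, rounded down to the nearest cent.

COGS = $4,611.20; ending inventory = $5,212.80

After Dec 3: 270 on hand, pool $4,590.00 (≈ $17.0000 each)
After Dec 7: 503 on hand, pool $7,852.00 (≈ $15.6103 each)
Dec 12, sell 48: 48/503 × $7,852.00 → $749.29
After Dec 13: 571 on hand, pool $9,074.71 (≈ $15.8927 each)
Dec 16, sell 243: 243/571 × $9,074.71 → $3,861.91
Total COGS = $749.29 + $3,861.91 = $4,611.20
Ending inventory (cost pool remaining) = $5,212.80
Check: goods available $9,824.00 = COGS $4,611.20 + ending $5,212.80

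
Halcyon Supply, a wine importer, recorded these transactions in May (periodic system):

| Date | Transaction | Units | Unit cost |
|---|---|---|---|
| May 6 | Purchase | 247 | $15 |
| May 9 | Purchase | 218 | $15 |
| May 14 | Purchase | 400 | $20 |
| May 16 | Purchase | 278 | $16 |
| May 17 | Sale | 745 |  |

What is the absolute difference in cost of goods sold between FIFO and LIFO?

FIFO COGS: 247 @ $15 + 218 @ $15 + 280 @ $20 = $12,575
LIFO COGS: 278 @ $16 + 400 @ $20 + 67 @ $15 = $13,453
Difference = |$12,575 − $13,453| = $878

$878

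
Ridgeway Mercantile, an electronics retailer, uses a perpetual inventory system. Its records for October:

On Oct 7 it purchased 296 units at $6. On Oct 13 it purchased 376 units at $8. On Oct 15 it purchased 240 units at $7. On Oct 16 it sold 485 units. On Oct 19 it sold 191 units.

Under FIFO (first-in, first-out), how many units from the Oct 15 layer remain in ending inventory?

236

Oct 16, 485 sold [FIFO — oldest first]: 296 @ $6 + 189 @ $8 = $3,288
Oct 19, 191 sold [FIFO — oldest first]: 187 @ $8 + 4 @ $7 = $1,524
Total COGS = $3,288 + $1,524 = $4,812
Ending inventory: 236 @ $7 = $1,652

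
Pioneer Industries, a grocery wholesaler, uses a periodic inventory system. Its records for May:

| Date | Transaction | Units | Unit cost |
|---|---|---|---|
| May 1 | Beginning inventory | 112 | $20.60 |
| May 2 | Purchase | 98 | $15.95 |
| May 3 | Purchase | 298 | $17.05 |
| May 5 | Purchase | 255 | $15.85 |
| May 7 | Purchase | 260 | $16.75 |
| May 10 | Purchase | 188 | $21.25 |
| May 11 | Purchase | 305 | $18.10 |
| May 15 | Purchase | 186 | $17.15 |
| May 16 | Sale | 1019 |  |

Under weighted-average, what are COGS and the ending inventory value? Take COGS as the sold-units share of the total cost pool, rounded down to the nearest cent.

COGS = $17,993.16; ending inventory = $12,060.19

May 16, sell 1019: 1019/1702 × $30,053.35 → $17,993.16
Ending inventory (cost pool remaining) = $12,060.19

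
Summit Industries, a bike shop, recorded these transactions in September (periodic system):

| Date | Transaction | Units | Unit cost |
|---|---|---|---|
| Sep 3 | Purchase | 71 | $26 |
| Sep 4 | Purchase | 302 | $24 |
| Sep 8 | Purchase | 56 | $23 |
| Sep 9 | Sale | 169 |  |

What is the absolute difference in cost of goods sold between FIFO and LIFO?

FIFO COGS: 71 @ $26 + 98 @ $24 = $4,198
LIFO COGS: 56 @ $23 + 113 @ $24 = $4,000
Difference = |$4,198 − $4,000| = $198

$198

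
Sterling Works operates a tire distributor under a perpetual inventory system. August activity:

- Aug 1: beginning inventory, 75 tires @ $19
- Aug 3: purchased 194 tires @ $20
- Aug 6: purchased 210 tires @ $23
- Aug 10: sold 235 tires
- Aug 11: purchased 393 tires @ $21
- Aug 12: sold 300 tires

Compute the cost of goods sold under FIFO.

COGS = $11,311

Aug 10, 235 sold [FIFO — oldest first]: 75 @ $19 + 160 @ $20 = $4,625
Aug 12, 300 sold [FIFO — oldest first]: 34 @ $20 + 210 @ $23 + 56 @ $21 = $6,686
Total COGS = $4,625 + $6,686 = $11,311
Ending inventory: 337 @ $21 = $7,077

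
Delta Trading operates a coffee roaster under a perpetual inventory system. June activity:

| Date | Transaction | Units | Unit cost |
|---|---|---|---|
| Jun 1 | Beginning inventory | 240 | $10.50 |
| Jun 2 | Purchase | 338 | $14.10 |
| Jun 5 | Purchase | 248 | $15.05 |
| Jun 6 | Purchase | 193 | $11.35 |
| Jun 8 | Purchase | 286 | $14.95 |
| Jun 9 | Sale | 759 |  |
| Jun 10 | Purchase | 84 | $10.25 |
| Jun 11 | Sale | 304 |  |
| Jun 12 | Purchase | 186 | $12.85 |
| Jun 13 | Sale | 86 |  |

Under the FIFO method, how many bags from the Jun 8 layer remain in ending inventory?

Jun 9, 759 sold [FIFO — oldest first]: 240 @ $10.50 + 338 @ $14.10 + 181 @ $15.05 = $10,009.85
Jun 11, 304 sold [FIFO — oldest first]: 67 @ $15.05 + 193 @ $11.35 + 44 @ $14.95 = $3,856.70
Jun 13, 86 sold [FIFO — oldest first]: 86 @ $14.95 = $1,285.70
Total COGS = $10,009.85 + $3,856.70 + $1,285.70 = $15,152.25
Ending inventory: 156 @ $14.95 + 84 @ $10.25 + 186 @ $12.85 = $5,583.30

156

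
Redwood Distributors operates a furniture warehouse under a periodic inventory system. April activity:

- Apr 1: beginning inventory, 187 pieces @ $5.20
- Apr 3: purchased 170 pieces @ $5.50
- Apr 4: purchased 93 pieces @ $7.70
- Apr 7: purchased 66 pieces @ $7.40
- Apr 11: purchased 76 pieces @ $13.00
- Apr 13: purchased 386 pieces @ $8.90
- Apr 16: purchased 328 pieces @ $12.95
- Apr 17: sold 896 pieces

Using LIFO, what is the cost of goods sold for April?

COGS = $9,467.40

Apr 17, 896 sold [LIFO — newest first]: 328 @ $12.95 + 386 @ $8.90 + 76 @ $13.00 + 66 @ $7.40 + 40 @ $7.70 = $9,467.40
Ending inventory: 187 @ $5.20 + 170 @ $5.50 + 53 @ $7.70 = $2,315.50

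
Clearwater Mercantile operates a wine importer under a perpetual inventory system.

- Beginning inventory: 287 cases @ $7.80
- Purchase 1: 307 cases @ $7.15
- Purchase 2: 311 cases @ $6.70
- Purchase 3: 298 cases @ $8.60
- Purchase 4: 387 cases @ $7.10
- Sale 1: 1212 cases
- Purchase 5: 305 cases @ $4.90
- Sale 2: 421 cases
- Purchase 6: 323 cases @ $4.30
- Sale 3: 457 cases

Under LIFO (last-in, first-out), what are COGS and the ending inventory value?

COGS = $13,712.85; ending inventory = $998.40

Sale 1 (1212) [LIFO — newest first]: 387 @ $7.10 + 298 @ $8.60 + 311 @ $6.70 + 216 @ $7.15 = $8,938.60
Sale 2 (421) [LIFO — newest first]: 305 @ $4.90 + 91 @ $7.15 + 25 @ $7.80 = $2,340.15
Sale 3 (457) [LIFO — newest first]: 323 @ $4.30 + 134 @ $7.80 = $2,434.10
Total COGS = $8,938.60 + $2,340.15 + $2,434.10 = $13,712.85
Ending inventory: 128 @ $7.80 = $998.40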